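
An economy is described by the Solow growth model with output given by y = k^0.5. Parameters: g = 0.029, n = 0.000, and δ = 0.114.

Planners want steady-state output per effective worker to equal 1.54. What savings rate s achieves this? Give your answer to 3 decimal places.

s ≈ 0.220

Steady state requires s·f(k) = (n + g + δ)·k, i.e. s·k^α = (n + g + δ)·k.
Since y* = [s/(n + g + δ)]^(α/(1−α)), we have s/(n + g + δ) = (y*)^((1−α)/α) = 1.54^1 = 1.5400.
Therefore s = 1.5400 × (n + g + δ) = 1.5400 × 0.143 = 0.2202.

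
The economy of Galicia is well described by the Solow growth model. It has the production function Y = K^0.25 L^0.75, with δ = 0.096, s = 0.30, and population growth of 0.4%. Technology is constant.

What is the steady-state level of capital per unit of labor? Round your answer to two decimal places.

At the steady state, Δk = 0, so s·k^α = (n + δ)·k.
Rearranging, k^(1−α) = s / (n + δ).
k^0.75 = 0.30 / (0.004 + 0.096) = 0.30 / 0.100 = 3.0000
k* = 3.0000^(1/0.75) ≈ 4.3267

k* ≈ 4.33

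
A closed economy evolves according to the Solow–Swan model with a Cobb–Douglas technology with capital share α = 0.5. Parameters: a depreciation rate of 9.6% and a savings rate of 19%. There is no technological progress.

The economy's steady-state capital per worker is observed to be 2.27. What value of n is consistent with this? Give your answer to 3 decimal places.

At the steady state, Δk = 0, so s·k^α = (n + δ)·k.
So s / (n + δ) = (k*)^(1−α) = 2.27^0.5 = 1.5067.
Therefore n + δ = s / 1.5067 = 0.19 / 1.5067 = 0.1261, so n = 0.1261 − 0.096 = 0.0301.

n ≈ 0.030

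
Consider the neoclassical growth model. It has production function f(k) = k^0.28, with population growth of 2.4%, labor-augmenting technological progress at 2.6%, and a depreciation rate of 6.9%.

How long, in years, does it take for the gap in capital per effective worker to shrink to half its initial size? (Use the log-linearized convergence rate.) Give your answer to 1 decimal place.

Near the steady state the convergence rate is λ = (1 − α)(n + g + δ).
λ = (1 − 0.28) × 0.119 = 0.72 × 0.119 = 0.08568
Half-life = ln 2 / λ = 0.6931 / 0.08568 ≈ 8.09 years

about 8.1 years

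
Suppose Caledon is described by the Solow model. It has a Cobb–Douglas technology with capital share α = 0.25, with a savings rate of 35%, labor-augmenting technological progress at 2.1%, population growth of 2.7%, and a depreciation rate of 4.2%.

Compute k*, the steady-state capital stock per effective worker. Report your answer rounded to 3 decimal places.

In steady state, investment equals break-even investment: s·k^α = (n + g + δ)·k.
Dividing both sides by k: k^(1−α) = s / (n + g + δ).
k^0.75 = 0.35 / (0.027 + 0.021 + 0.042) = 0.35 / 0.090 = 3.8889
k* = 3.8889^(1/0.75) ≈ 6.1156

k* = 6.116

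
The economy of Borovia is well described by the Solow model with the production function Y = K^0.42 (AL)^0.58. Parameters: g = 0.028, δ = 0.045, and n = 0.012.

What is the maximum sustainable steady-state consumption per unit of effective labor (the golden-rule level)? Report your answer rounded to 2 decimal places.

c_gold ≈ 1.84

At the golden rule, f'(k) = n + g + δ, so α·k^(α−1) = n + g + δ and k_gold = (α/(n + g + δ))^(1/(1−α)).
k_gold = (0.42/0.085)^(1/0.58) = 4.9412^1.7241 ≈ 15.7122
c_gold = f(k_gold) − (n + g + δ)·k_gold = 3.1799 − 0.085×15.7122 ≈ 1.8444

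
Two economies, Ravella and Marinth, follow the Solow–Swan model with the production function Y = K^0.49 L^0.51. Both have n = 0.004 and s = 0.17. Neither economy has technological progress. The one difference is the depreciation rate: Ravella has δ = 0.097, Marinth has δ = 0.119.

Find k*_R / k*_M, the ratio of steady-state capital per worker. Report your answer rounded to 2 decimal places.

k*_R / k*_M ≈ 1.47

Steady-state k* = [s/(n + δ)]^(1/(1−α)), so the ratio is [ (s_R/(n + δ)_R) / (s_M/(n + δ)_M) ]^1.9608.
s_R/(n + δ)_R = 0.17/0.101 = 1.6832; s_M/(n + δ)_M = 0.17/0.123 = 1.3821.
Ratio = (1.6832/1.3821)^1.9608 = 1.2179^1.9608 ≈ 1.4719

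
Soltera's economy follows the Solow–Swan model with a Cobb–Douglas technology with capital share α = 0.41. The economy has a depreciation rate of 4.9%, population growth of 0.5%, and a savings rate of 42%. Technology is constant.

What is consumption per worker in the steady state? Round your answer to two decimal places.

c* = 2.41

In steady state, investment equals break-even investment: s·k^α = (n + δ)·k.
Dividing both sides by k: k^(1−α) = s / (n + δ).
k^0.59 = 0.42 / (0.005 + 0.049) = 0.42 / 0.054 = 7.7778
k* = 7.7778^(1/0.59) ≈ 32.3539
y* = (k*)^α = 32.3539^0.41 ≈ 4.1598
c* = (1 − s)·y* = (1 − 0.42) × 4.1598 ≈ 2.4127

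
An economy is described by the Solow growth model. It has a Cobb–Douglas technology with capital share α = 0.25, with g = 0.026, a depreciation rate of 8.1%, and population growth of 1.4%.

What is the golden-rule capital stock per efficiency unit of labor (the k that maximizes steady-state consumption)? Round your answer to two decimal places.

k_gold ≈ 2.63

The golden rule sets f'(k) = n + g + δ, i.e. α·k^(α−1) = n + g + δ.
So k^(1−α) = α / (n + g + δ) = 0.25 / 0.121 = 2.0661.
k_gold = 2.0661^(1/0.75) ≈ 2.6315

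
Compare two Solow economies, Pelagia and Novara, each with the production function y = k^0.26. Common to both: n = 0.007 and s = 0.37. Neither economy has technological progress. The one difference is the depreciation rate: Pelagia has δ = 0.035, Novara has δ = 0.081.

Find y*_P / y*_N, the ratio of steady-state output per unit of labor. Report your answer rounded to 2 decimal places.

ratio ≈ 1.30

Steady-state y* = [s/(n + δ)]^(α/(1−α)), so the ratio is [ (s_P/(n + δ)_P) / (s_N/(n + δ)_N) ]^0.3514.
s_P/(n + δ)_P = 0.37/0.042 = 8.8095; s_N/(n + δ)_N = 0.37/0.088 = 4.2045.
Ratio = (8.8095/4.2045)^0.3514 = 2.0953^0.3514 ≈ 1.2968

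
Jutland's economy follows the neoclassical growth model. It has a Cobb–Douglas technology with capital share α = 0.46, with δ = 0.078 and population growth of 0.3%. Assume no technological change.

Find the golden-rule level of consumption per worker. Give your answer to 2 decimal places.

c_gold ≈ 2.37

At the golden rule, f'(k) = n + δ, so α·k^(α−1) = n + δ and k_gold = (α/(n + δ))^(1/(1−α)).
k_gold = (0.46/0.081)^(1/0.54) = 5.6790^1.8519 ≈ 24.9365
c_gold = f(k_gold) − (n + δ)·k_gold = 4.3908 − 0.081×24.9365 ≈ 2.3709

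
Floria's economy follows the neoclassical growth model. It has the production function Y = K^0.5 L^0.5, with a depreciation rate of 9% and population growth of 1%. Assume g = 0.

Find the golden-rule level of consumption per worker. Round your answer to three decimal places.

c_gold ≈ 2.500

At the golden rule, f'(k) = n + δ, so α·k^(α−1) = n + δ and k_gold = (α/(n + δ))^(1/(1−α)).
k_gold = (0.5/0.100)^(1/0.5) = 5.0000^2 ≈ 25.0000
c_gold = f(k_gold) − (n + δ)·k_gold = 5.0000 − 0.100×25.0000 ≈ 2.5000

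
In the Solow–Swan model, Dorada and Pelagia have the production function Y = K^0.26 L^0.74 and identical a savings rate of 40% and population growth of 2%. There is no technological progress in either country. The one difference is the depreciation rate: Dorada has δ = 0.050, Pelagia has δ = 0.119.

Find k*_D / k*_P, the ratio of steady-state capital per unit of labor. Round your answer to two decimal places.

Steady-state k* = [s/(n + δ)]^(1/(1−α)), so the ratio is [ (s_D/(n + δ)_D) / (s_P/(n + δ)_P) ]^1.3514.
s_D/(n + δ)_D = 0.40/0.070 = 5.7143; s_P/(n + δ)_P = 0.40/0.139 = 2.8777.
Ratio = (5.7143/2.8777)^1.3514 = 1.9857^1.3514 ≈ 2.5270

k*_D / k*_P ≈ 2.53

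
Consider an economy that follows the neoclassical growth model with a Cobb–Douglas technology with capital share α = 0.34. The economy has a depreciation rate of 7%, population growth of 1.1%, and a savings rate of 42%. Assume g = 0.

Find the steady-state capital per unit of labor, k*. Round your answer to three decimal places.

At the steady state, Δk = 0, so s·k^α = (n + δ)·k.
Dividing both sides by k: k^(1−α) = s / (n + δ).
k^0.66 = 0.42 / (0.011 + 0.070) = 0.42 / 0.081 = 5.1852
k* = 5.1852^(1/0.66) ≈ 12.1054

k* = 12.105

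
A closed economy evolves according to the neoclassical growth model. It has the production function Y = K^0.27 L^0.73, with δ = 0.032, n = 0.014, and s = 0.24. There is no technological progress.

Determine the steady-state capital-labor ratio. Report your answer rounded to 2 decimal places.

k* ≈ 9.61

Steady state requires s·f(k) = (n + δ)·k, i.e. s·k^α = (n + δ)·k.
Rearranging, k^(1−α) = s / (n + δ).
k^0.73 = 0.24 / (0.014 + 0.032) = 0.24 / 0.046 = 5.2174
k* = 5.2174^(1/0.73) ≈ 9.6120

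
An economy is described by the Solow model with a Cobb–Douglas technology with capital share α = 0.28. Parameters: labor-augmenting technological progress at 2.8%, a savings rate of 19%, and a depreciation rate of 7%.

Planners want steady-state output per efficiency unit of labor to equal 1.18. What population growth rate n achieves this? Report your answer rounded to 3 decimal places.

n ≈ 0.026

In steady state, investment equals break-even investment: s·k^α = (n + g + δ)·k.
Since y* = [s/(n + g + δ)]^(α/(1−α)), we have s/(n + g + δ) = (y*)^((1−α)/α) = 1.18^2.5714 = 1.5305.
Therefore n + g + δ = s / 1.5305 = 0.19 / 1.5305 = 0.1241, so n = 0.1241 − 0.098 = 0.0261.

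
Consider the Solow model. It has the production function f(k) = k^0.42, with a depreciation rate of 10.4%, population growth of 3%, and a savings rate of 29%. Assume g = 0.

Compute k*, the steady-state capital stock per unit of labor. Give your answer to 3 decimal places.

In steady state, investment equals break-even investment: s·k^α = (n + δ)·k.
Rearranging, k^(1−α) = s / (n + δ).
k^0.58 = 0.29 / (0.030 + 0.104) = 0.29 / 0.134 = 2.1642
k* = 2.1642^(1/0.58) ≈ 3.7853

k* ≈ 3.785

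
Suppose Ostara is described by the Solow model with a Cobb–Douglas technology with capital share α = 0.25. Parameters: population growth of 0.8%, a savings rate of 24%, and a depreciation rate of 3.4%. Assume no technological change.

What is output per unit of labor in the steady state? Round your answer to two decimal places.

At the steady state, Δk = 0, so s·k^α = (n + δ)·k.
Rearranging, k^(1−α) = s / (n + δ).
k^0.75 = 0.24 / (0.008 + 0.034) = 0.24 / 0.042 = 5.7143
k* = 5.7143^(1/0.75) ≈ 10.2161
y* = (k*)^α = 10.2161^0.25 ≈ 1.7878

y* ≈ 1.79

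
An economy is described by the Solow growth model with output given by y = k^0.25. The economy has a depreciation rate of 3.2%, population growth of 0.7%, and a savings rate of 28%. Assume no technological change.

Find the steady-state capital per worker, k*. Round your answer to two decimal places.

In steady state, investment equals break-even investment: s·k^α = (n + δ)·k.
Rearranging, k^(1−α) = s / (n + δ).
k^0.75 = 0.28 / (0.007 + 0.032) = 0.28 / 0.039 = 7.1795
k* = 7.1795^(1/0.75) ≈ 13.8503

k* = 13.85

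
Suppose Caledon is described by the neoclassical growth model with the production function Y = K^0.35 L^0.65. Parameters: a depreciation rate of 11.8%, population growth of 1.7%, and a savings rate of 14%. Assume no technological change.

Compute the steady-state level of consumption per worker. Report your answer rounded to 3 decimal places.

Steady state requires s·f(k) = (n + δ)·k, i.e. s·k^α = (n + δ)·k.
Dividing both sides by k: k^(1−α) = s / (n + δ).
k^0.65 = 0.14 / (0.017 + 0.118) = 0.14 / 0.135 = 1.0370
k* = 1.0370^(1/0.65) ≈ 1.0575
y* = (k*)^α = 1.0575^0.35 ≈ 1.0198
c* = (1 − s)·y* = (1 − 0.14) × 1.0198 ≈ 0.8770

c* ≈ 0.877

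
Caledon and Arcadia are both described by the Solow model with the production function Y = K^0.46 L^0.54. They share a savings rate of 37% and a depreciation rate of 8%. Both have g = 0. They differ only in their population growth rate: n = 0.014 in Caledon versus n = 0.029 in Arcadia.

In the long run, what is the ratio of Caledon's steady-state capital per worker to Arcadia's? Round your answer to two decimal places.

Steady-state k* = [s/(n + δ)]^(1/(1−α)), so the ratio is [ (s_C/(n + δ)_C) / (s_A/(n + δ)_A) ]^1.8519.
s_C/(n + δ)_C = 0.37/0.094 = 3.9362; s_A/(n + δ)_A = 0.37/0.109 = 3.3945.
Ratio = (3.9362/3.3945)^1.8519 = 1.1596^1.8519 ≈ 1.3155

k*_C / k*_A ≈ 1.32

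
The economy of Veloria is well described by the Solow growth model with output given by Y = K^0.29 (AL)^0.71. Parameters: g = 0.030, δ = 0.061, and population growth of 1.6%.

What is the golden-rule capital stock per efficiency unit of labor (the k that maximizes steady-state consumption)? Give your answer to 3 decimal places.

k_gold ≈ 4.073

The golden rule sets f'(k) = n + g + δ, i.e. α·k^(α−1) = n + g + δ.
So k^(1−α) = α / (n + g + δ) = 0.29 / 0.107 = 2.7103.
k_gold = 2.7103^(1/0.71) ≈ 4.0727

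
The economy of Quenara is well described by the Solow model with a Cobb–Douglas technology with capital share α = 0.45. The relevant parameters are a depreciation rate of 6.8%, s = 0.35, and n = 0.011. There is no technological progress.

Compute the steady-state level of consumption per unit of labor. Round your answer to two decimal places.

c* ≈ 2.20

Steady state requires s·f(k) = (n + δ)·k, i.e. s·k^α = (n + δ)·k.
Rearranging, k^(1−α) = s / (n + δ).
k^0.55 = 0.35 / (0.011 + 0.068) = 0.35 / 0.079 = 4.4304
k* = 4.4304^(1/0.55) ≈ 14.9744
y* = (k*)^α = 14.9744^0.45 ≈ 3.3799
c* = (1 − s)·y* = (1 − 0.35) × 3.3799 ≈ 2.1969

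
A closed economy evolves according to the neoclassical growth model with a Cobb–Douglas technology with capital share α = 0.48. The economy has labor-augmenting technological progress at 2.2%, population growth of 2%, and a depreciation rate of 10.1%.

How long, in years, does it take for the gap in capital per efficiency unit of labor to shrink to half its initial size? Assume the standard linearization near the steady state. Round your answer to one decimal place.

Near the steady state the convergence rate is λ = (1 − α)(n + g + δ).
λ = (1 − 0.48) × 0.143 = 0.52 × 0.143 = 0.07436
Half-life = ln 2 / λ = 0.6931 / 0.07436 ≈ 9.32 years

half-life ≈ 9.3 years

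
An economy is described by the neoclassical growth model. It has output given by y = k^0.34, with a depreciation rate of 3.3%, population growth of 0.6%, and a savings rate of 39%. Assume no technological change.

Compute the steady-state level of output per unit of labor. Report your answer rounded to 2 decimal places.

In steady state, investment equals break-even investment: s·k^α = (n + δ)·k.
Rearranging, k^(1−α) = s / (n + δ).
k^0.66 = 0.39 / (0.006 + 0.033) = 0.39 / 0.039 = 10.0000
k* = 10.0000^(1/0.66) ≈ 32.7455
y* = (k*)^α = 32.7455^0.34 ≈ 3.2745

y* ≈ 3.27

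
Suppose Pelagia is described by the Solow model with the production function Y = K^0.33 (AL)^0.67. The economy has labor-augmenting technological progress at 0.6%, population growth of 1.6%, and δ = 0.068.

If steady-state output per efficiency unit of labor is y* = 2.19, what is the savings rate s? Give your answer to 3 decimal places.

In steady state, investment equals break-even investment: s·k^α = (n + g + δ)·k.
Since y* = [s/(n + g + δ)]^(α/(1−α)), we have s/(n + g + δ) = (y*)^((1−α)/α) = 2.19^2.0303 = 4.9114.
Therefore s = 4.9114 × (n + g + δ) = 4.9114 × 0.090 = 0.4420.

s ≈ 0.442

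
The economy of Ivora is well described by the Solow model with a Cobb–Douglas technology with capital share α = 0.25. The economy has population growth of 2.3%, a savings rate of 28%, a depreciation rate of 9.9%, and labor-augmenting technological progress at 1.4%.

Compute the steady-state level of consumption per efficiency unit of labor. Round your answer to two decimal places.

c* ≈ 0.92

Steady state requires s·f(k) = (n + g + δ)·k, i.e. s·k^α = (n + g + δ)·k.
Dividing both sides by k: k^(1−α) = s / (n + g + δ).
k^0.75 = 0.28 / (0.023 + 0.014 + 0.099) = 0.28 / 0.136 = 2.0588
k* = 2.0588^(1/0.75) ≈ 2.6191
y* = (k*)^α = 2.6191^0.25 ≈ 1.2721
c* = (1 − s)·y* = (1 − 0.28) × 1.2721 ≈ 0.9159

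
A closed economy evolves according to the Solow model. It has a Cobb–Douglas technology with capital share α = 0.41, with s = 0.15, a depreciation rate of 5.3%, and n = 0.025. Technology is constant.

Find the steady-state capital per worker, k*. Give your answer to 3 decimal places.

Steady state requires s·f(k) = (n + δ)·k, i.e. s·k^α = (n + δ)·k.
Rearranging, k^(1−α) = s / (n + δ).
k^0.59 = 0.15 / (0.025 + 0.053) = 0.15 / 0.078 = 1.9231
k* = 1.9231^(1/0.59) ≈ 3.0294

k* = 3.029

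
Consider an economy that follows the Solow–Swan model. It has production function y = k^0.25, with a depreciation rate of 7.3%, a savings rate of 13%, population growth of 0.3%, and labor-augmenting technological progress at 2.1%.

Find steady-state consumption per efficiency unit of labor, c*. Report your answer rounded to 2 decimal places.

At the steady state, Δk = 0, so s·k^α = (n + g + δ)·k.
Rearranging, k^(1−α) = s / (n + g + δ).
k^0.75 = 0.13 / (0.003 + 0.021 + 0.073) = 0.13 / 0.097 = 1.3402
k* = 1.3402^(1/0.75) ≈ 1.4776
y* = (k*)^α = 1.4776^0.25 ≈ 1.1025
c* = (1 − s)·y* = (1 − 0.13) × 1.1025 ≈ 0.9592

c* = 0.96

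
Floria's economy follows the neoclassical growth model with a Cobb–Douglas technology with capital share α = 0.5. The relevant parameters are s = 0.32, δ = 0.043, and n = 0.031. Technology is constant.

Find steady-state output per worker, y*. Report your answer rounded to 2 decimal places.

y* = 4.32

In steady state, investment equals break-even investment: s·k^α = (n + δ)·k.
Dividing both sides by k: k^(1−α) = s / (n + δ).
k^0.5 = 0.32 / (0.031 + 0.043) = 0.32 / 0.074 = 4.3243
k* = 4.3243^(1/0.5) ≈ 18.6996
y* = (k*)^α = 18.6996^0.5 ≈ 4.3243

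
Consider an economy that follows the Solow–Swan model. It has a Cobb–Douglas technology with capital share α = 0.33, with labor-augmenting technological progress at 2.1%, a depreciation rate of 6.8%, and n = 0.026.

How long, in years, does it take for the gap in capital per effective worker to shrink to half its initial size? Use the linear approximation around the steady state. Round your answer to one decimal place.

t_½ ≈ 9.0 years

Near the steady state the convergence rate is λ = (1 − α)(n + g + δ).
λ = (1 − 0.33) × 0.115 = 0.67 × 0.115 = 0.07705
Half-life = ln 2 / λ = 0.6931 / 0.07705 ≈ 9.00 years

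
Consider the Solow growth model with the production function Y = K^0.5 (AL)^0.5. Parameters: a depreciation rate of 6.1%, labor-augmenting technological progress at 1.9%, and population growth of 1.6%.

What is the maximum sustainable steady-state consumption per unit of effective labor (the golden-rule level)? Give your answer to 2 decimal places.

c_gold ≈ 2.60

At the golden rule, f'(k) = n + g + δ, so α·k^(α−1) = n + g + δ and k_gold = (α/(n + g + δ))^(1/(1−α)).
k_gold = (0.5/0.096)^(1/0.5) = 5.2083^2 ≈ 27.1264
c_gold = f(k_gold) − (n + g + δ)·k_gold = 5.2083 − 0.096×27.1264 ≈ 2.6042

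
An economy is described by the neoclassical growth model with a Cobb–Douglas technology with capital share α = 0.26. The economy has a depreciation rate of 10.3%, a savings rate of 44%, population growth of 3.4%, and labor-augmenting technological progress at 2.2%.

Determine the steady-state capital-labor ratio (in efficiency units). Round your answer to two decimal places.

Steady state requires s·f(k) = (n + g + δ)·k, i.e. s·k^α = (n + g + δ)·k.
Rearranging, k^(1−α) = s / (n + g + δ).
k^0.74 = 0.44 / (0.034 + 0.022 + 0.103) = 0.44 / 0.159 = 2.7673
k* = 2.7673^(1/0.74) ≈ 3.9571

k* ≈ 3.96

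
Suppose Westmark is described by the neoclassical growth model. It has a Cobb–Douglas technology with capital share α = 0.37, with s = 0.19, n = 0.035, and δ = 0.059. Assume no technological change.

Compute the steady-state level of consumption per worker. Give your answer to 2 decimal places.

c* ≈ 1.22

Steady state requires s·f(k) = (n + δ)·k, i.e. s·k^α = (n + δ)·k.
Rearranging, k^(1−α) = s / (n + δ).
k^0.63 = 0.19 / (0.035 + 0.059) = 0.19 / 0.094 = 2.0213
k* = 2.0213^(1/0.63) ≈ 3.0558
y* = (k*)^α = 3.0558^0.37 ≈ 1.5118
c* = (1 − s)·y* = (1 − 0.19) × 1.5118 ≈ 1.2246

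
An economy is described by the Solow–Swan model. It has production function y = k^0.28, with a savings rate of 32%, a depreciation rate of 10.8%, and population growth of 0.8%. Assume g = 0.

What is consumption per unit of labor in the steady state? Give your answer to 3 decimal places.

In steady state, investment equals break-even investment: s·k^α = (n + δ)·k.
Rearranging, k^(1−α) = s / (n + δ).
k^0.72 = 0.32 / (0.008 + 0.108) = 0.32 / 0.116 = 2.7586
k* = 2.7586^(1/0.72) ≈ 4.0932
y* = (k*)^α = 4.0932^0.28 ≈ 1.4838
c* = (1 − s)·y* = (1 − 0.32) × 1.4838 ≈ 1.0090

c* ≈ 1.009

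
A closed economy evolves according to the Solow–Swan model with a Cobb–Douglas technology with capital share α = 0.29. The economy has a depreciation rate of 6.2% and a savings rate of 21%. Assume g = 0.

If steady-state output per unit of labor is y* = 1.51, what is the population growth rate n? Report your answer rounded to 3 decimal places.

Steady state requires s·f(k) = (n + δ)·k, i.e. s·k^α = (n + δ)·k.
Since y* = [s/(n + δ)]^(α/(1−α)), we have s/(n + δ) = (y*)^((1−α)/α) = 1.51^2.4483 = 2.7428.
Therefore n + δ = s / 2.7428 = 0.21 / 2.7428 = 0.0766, so n = 0.0766 − 0.062 = 0.0146.

n ≈ 0.015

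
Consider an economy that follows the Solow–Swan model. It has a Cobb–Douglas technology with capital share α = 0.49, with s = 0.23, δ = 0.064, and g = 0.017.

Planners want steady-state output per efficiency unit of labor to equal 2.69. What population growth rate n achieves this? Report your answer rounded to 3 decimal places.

n ≈ 0.001

In steady state, investment equals break-even investment: s·k^α = (n + g + δ)·k.
Since y* = [s/(n + g + δ)]^(α/(1−α)), we have s/(n + g + δ) = (y*)^((1−α)/α) = 2.69^1.0408 = 2.8008.
Therefore n + g + δ = s / 2.8008 = 0.23 / 2.8008 = 0.0821, so n = 0.0821 − 0.081 = 0.0011.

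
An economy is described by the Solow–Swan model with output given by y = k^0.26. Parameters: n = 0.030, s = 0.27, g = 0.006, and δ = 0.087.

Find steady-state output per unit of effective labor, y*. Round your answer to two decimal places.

y* ≈ 1.32

In steady state, investment equals break-even investment: s·k^α = (n + g + δ)·k.
Rearranging, k^(1−α) = s / (n + g + δ).
k^0.74 = 0.27 / (0.030 + 0.006 + 0.087) = 0.27 / 0.123 = 2.1951
k* = 2.1951^(1/0.74) ≈ 2.8935
y* = (k*)^α = 2.8935^0.26 ≈ 1.3182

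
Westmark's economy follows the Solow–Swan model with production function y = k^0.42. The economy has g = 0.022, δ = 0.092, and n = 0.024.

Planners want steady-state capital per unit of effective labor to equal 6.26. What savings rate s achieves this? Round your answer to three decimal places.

s ≈ 0.400

At the steady state, Δk = 0, so s·k^α = (n + g + δ)·k.
So s / (n + g + δ) = (k*)^(1−α) = 6.26^0.58 = 2.8974.
Therefore s = 2.8974 × (n + g + δ) = 2.8974 × 0.138 = 0.3998.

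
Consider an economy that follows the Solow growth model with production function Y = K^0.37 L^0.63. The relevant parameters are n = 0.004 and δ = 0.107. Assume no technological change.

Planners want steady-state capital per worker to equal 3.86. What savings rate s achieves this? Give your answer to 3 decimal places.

Steady state requires s·f(k) = (n + δ)·k, i.e. s·k^α = (n + δ)·k.
So s / (n + δ) = (k*)^(1−α) = 3.86^0.63 = 2.3418.
Therefore s = 2.3418 × (n + δ) = 2.3418 × 0.111 = 0.2599.

s ≈ 0.260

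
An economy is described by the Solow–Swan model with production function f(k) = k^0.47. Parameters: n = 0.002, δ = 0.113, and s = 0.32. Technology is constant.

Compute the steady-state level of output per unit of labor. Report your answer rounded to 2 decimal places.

y* = 2.48

In steady state, investment equals break-even investment: s·k^α = (n + δ)·k.
Dividing both sides by k: k^(1−α) = s / (n + δ).
k^0.53 = 0.32 / (0.002 + 0.113) = 0.32 / 0.115 = 2.7826
k* = 2.7826^(1/0.53) ≈ 6.8958
y* = (k*)^α = 6.8958^0.47 ≈ 2.4782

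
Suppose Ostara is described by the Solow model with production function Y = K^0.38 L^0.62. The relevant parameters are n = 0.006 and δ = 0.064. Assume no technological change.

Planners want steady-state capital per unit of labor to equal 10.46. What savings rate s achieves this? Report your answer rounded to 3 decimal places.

Steady state requires s·f(k) = (n + δ)·k, i.e. s·k^α = (n + δ)·k.
So s / (n + δ) = (k*)^(1−α) = 10.46^0.62 = 4.2866.
Therefore s = 4.2866 × (n + δ) = 4.2866 × 0.070 = 0.3001.

s ≈ 0.300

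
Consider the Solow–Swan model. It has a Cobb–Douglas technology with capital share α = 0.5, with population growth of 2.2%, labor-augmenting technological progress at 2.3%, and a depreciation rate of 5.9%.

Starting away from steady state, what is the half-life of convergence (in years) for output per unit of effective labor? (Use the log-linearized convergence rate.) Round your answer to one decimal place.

Near the steady state the convergence rate is λ = (1 − α)(n + g + δ).
λ = (1 − 0.5) × 0.104 = 0.5 × 0.104 = 0.0520
Half-life = ln 2 / λ = 0.6931 / 0.0520 ≈ 13.33 years

about 13.3 years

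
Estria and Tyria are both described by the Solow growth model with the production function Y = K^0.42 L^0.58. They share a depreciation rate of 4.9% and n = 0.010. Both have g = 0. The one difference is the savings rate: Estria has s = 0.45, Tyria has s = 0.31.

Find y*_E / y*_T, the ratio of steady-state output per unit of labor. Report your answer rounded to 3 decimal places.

Steady-state y* = [s/(n + δ)]^(α/(1−α)), so the ratio is [ (s_E/(n + δ)_E) / (s_T/(n + δ)_T) ]^0.7241.
s_E/(n + δ)_E = 0.45/0.059 = 7.6271; s_T/(n + δ)_T = 0.31/0.059 = 5.2542.
Ratio = (7.6271/5.2542)^0.7241 = 1.4516^0.7241 ≈ 1.3098

y*_E / y*_T ≈ 1.310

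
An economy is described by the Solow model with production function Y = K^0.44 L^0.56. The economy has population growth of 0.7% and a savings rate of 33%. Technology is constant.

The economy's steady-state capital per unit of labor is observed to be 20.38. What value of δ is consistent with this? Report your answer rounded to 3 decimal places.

Steady state requires s·f(k) = (n + δ)·k, i.e. s·k^α = (n + δ)·k.
So s / (n + δ) = (k*)^(1−α) = 20.38^0.56 = 5.4095.
Therefore n + δ = s / 5.4095 = 0.33 / 5.4095 = 0.0610, so δ = 0.0610 − 0.007 = 0.0540.

δ ≈ 0.054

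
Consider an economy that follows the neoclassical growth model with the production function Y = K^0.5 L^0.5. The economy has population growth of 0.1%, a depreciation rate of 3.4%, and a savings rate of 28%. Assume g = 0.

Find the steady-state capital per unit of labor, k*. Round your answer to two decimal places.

k* ≈ 64.00

Steady state requires s·f(k) = (n + δ)·k, i.e. s·k^α = (n + δ)·k.
Dividing both sides by k: k^(1−α) = s / (n + δ).
k^0.5 = 0.28 / (0.001 + 0.034) = 0.28 / 0.035 = 8.0000
k* = 8.0000^(1/0.5) ≈ 64.0000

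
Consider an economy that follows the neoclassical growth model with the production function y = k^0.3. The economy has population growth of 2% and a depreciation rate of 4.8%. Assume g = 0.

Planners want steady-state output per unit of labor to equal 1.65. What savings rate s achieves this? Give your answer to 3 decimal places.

At the steady state, Δk = 0, so s·k^α = (n + δ)·k.
Since y* = [s/(n + δ)]^(α/(1−α)), we have s/(n + δ) = (y*)^((1−α)/α) = 1.65^2.3333 = 3.2170.
Therefore s = 3.2170 × (n + δ) = 3.2170 × 0.068 = 0.2188.

s ≈ 0.219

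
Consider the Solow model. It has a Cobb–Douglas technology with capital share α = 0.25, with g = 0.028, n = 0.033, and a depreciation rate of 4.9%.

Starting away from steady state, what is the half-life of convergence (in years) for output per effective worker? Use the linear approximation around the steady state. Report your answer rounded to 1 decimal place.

Near the steady state the convergence rate is λ = (1 − α)(n + g + δ).
λ = (1 − 0.25) × 0.110 = 0.75 × 0.110 = 0.0825
Half-life = ln 2 / λ = 0.6931 / 0.0825 ≈ 8.40 years

t_½ ≈ 8.4 years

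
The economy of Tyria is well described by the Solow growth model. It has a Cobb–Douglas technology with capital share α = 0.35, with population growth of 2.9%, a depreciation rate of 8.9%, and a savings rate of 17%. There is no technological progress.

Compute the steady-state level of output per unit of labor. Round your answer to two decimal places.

Steady state requires s·f(k) = (n + δ)·k, i.e. s·k^α = (n + δ)·k.
Rearranging, k^(1−α) = s / (n + δ).
k^0.65 = 0.17 / (0.029 + 0.089) = 0.17 / 0.118 = 1.4407
k* = 1.4407^(1/0.65) ≈ 1.7537
y* = (k*)^α = 1.7537^0.35 ≈ 1.2173

y* = 1.22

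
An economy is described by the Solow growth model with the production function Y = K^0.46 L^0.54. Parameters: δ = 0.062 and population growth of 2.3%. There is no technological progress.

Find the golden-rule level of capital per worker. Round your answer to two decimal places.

The golden rule sets f'(k) = n + δ, i.e. α·k^(α−1) = n + δ.
So k^(1−α) = α / (n + δ) = 0.46 / 0.085 = 5.4118.
k_gold = 5.4118^(1/0.54) ≈ 22.8055

k_gold ≈ 22.81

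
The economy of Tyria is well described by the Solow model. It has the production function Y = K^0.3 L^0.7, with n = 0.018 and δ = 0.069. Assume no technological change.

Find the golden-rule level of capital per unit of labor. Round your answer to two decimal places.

The golden rule sets f'(k) = n + δ, i.e. α·k^(α−1) = n + δ.
So k^(1−α) = α / (n + δ) = 0.3 / 0.087 = 3.4483.
k_gold = 3.4483^(1/0.7) ≈ 5.8615

k_gold ≈ 5.86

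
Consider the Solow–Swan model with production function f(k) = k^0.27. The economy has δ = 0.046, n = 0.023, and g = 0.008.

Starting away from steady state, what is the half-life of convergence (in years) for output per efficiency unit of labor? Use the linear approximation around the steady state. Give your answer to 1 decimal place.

t_½ ≈ 12.3 years

Near the steady state the convergence rate is λ = (1 − α)(n + g + δ).
λ = (1 − 0.27) × 0.077 = 0.73 × 0.077 = 0.05621
Half-life = ln 2 / λ = 0.6931 / 0.05621 ≈ 12.33 years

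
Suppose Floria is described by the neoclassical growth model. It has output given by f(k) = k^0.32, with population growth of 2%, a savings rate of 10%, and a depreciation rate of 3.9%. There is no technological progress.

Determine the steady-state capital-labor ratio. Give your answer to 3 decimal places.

k* ≈ 2.173

In steady state, investment equals break-even investment: s·k^α = (n + δ)·k.
Rearranging, k^(1−α) = s / (n + δ).
k^0.68 = 0.10 / (0.020 + 0.039) = 0.10 / 0.059 = 1.6949
k* = 1.6949^(1/0.68) ≈ 2.1726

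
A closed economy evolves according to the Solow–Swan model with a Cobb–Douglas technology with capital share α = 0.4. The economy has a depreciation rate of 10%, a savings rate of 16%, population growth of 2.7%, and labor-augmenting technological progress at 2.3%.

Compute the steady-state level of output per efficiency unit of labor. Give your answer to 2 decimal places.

y* = 1.04

In steady state, investment equals break-even investment: s·k^α = (n + g + δ)·k.
Dividing both sides by k: k^(1−α) = s / (n + g + δ).
k^0.6 = 0.16 / (0.027 + 0.023 + 0.100) = 0.16 / 0.150 = 1.0667
k* = 1.0667^(1/0.6) ≈ 1.1136
y* = (k*)^α = 1.1136^0.4 ≈ 1.0440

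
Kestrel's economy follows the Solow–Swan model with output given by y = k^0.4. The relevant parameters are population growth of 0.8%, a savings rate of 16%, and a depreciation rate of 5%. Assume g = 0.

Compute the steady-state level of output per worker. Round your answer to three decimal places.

y* ≈ 1.967

In steady state, investment equals break-even investment: s·k^α = (n + δ)·k.
Rearranging, k^(1−α) = s / (n + δ).
k^0.6 = 0.16 / (0.008 + 0.050) = 0.16 / 0.058 = 2.7586
k* = 2.7586^(1/0.6) ≈ 5.4260
y* = (k*)^α = 5.4260^0.4 ≈ 1.9669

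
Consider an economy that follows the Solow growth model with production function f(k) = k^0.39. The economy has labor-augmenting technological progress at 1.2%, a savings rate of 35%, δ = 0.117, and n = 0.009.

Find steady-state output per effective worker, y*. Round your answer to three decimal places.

Steady state requires s·f(k) = (n + g + δ)·k, i.e. s·k^α = (n + g + δ)·k.
Rearranging, k^(1−α) = s / (n + g + δ).
k^0.61 = 0.35 / (0.009 + 0.012 + 0.117) = 0.35 / 0.138 = 2.5362
k* = 2.5362^(1/0.61) ≈ 4.5983
y* = (k*)^α = 4.5983^0.39 ≈ 1.8131

y* ≈ 1.813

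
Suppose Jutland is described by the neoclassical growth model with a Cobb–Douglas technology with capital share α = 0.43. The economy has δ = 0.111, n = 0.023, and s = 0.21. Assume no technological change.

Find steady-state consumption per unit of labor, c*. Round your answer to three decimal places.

c* ≈ 1.109

Steady state requires s·f(k) = (n + δ)·k, i.e. s·k^α = (n + δ)·k.
Rearranging, k^(1−α) = s / (n + δ).
k^0.57 = 0.21 / (0.023 + 0.111) = 0.21 / 0.134 = 1.5672
k* = 1.5672^(1/0.57) ≈ 2.1995
y* = (k*)^α = 2.1995^0.43 ≈ 1.4035
c* = (1 − s)·y* = (1 − 0.21) × 1.4035 ≈ 1.1088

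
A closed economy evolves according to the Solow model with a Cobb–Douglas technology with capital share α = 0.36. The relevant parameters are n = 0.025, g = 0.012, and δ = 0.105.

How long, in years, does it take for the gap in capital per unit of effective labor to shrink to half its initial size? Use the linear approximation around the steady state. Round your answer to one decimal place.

Near the steady state the convergence rate is λ = (1 − α)(n + g + δ).
λ = (1 − 0.36) × 0.142 = 0.64 × 0.142 = 0.09088
Half-life = ln 2 / λ = 0.6931 / 0.09088 ≈ 7.63 years

half-life ≈ 7.6 years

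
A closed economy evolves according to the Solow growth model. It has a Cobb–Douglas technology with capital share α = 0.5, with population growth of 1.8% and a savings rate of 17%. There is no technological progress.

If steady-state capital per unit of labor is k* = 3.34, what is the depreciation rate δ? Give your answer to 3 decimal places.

At the steady state, Δk = 0, so s·k^α = (n + δ)·k.
So s / (n + δ) = (k*)^(1−α) = 3.34^0.5 = 1.8276.
Therefore n + δ = s / 1.8276 = 0.17 / 1.8276 = 0.0930, so δ = 0.0930 − 0.018 = 0.0750.

δ ≈ 0.075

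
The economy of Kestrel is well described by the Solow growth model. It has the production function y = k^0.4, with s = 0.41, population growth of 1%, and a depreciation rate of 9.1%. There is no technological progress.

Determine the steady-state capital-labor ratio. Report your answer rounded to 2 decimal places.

Steady state requires s·f(k) = (n + δ)·k, i.e. s·k^α = (n + δ)·k.
Rearranging, k^(1−α) = s / (n + δ).
k^0.6 = 0.41 / (0.010 + 0.091) = 0.41 / 0.101 = 4.0594
k* = 4.0594^(1/0.6) ≈ 10.3301

k* ≈ 10.33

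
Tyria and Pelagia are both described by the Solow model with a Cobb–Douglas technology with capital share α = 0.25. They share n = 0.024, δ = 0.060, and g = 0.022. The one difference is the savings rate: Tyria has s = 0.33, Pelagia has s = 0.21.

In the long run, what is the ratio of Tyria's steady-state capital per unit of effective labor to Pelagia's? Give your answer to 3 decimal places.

k*_T / k*_P ≈ 1.827

Steady-state k* = [s/(n + g + δ)]^(1/(1−α)), so the ratio is [ (s_T/(n + g + δ)_T) / (s_P/(n + g + δ)_P) ]^1.3333.
s_T/(n + g + δ)_T = 0.33/0.106 = 3.1132; s_P/(n + g + δ)_P = 0.21/0.106 = 1.9811.
Ratio = (3.1132/1.9811)^1.3333 = 1.5715^1.3333 ≈ 1.8270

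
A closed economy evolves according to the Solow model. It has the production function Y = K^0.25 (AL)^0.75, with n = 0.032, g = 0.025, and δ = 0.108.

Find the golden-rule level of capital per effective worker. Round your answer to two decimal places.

The golden rule sets f'(k) = n + g + δ, i.e. α·k^(α−1) = n + g + δ.
So k^(1−α) = α / (n + g + δ) = 0.25 / 0.165 = 1.5152.
k_gold = 1.5152^(1/0.75) ≈ 1.7403

k_gold ≈ 1.74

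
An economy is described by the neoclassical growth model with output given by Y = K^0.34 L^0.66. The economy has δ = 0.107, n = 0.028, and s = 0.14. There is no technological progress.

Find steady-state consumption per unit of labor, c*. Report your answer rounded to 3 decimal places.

Steady state requires s·f(k) = (n + δ)·k, i.e. s·k^α = (n + δ)·k.
Dividing both sides by k: k^(1−α) = s / (n + δ).
k^0.66 = 0.14 / (0.028 + 0.107) = 0.14 / 0.135 = 1.0370
k* = 1.0370^(1/0.66) ≈ 1.0566
y* = (k*)^α = 1.0566^0.34 ≈ 1.0189
c* = (1 − s)·y* = (1 − 0.14) × 1.0189 ≈ 0.8763

c* = 0.876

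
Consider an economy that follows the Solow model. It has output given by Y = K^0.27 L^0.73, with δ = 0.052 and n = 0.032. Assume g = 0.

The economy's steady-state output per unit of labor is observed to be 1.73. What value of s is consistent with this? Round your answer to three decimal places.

In steady state, investment equals break-even investment: s·k^α = (n + δ)·k.
Since y* = [s/(n + δ)]^(α/(1−α)), we have s/(n + δ) = (y*)^((1−α)/α) = 1.73^2.7037 = 4.4015.
Therefore s = 4.4015 × (n + δ) = 4.4015 × 0.084 = 0.3697.

s ≈ 0.370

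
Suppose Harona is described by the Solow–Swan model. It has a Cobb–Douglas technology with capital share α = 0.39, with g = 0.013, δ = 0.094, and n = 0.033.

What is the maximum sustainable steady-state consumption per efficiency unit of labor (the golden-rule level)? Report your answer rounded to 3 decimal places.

At the golden rule, f'(k) = n + g + δ, so α·k^(α−1) = n + g + δ and k_gold = (α/(n + g + δ))^(1/(1−α)).
k_gold = (0.39/0.140)^(1/0.61) = 2.7857^1.6393 ≈ 5.3627
c_gold = f(k_gold) − (n + g + δ)·k_gold = 1.9251 − 0.140×5.3627 ≈ 1.1743

c_gold ≈ 1.174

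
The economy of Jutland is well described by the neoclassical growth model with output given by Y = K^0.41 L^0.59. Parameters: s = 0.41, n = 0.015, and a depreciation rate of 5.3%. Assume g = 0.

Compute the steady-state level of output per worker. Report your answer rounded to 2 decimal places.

y* ≈ 3.49

In steady state, investment equals break-even investment: s·k^α = (n + δ)·k.
Dividing both sides by k: k^(1−α) = s / (n + δ).
k^0.59 = 0.41 / (0.015 + 0.053) = 0.41 / 0.068 = 6.0294
k* = 6.0294^(1/0.59) ≈ 21.0135
y* = (k*)^α = 21.0135^0.41 ≈ 3.4852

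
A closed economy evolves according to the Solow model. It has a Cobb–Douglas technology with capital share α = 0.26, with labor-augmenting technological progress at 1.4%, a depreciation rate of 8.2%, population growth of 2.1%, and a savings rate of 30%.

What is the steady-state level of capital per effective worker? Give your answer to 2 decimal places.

Steady state requires s·f(k) = (n + g + δ)·k, i.e. s·k^α = (n + g + δ)·k.
Rearranging, k^(1−α) = s / (n + g + δ).
k^0.74 = 0.30 / (0.021 + 0.014 + 0.082) = 0.30 / 0.117 = 2.5641
k* = 2.5641^(1/0.74) ≈ 3.5696

k* = 3.57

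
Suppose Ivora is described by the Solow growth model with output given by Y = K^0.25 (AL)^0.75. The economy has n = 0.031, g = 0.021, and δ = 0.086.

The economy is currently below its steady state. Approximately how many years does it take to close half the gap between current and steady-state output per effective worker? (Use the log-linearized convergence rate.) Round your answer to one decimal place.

about 6.7 years

Near the steady state the convergence rate is λ = (1 − α)(n + g + δ).
λ = (1 − 0.25) × 0.138 = 0.75 × 0.138 = 0.1035
Half-life = ln 2 / λ = 0.6931 / 0.1035 ≈ 6.70 years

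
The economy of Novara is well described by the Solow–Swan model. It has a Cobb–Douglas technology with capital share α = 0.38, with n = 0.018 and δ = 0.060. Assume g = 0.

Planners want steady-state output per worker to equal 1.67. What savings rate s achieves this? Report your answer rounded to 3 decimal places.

s ≈ 0.180

Steady state requires s·f(k) = (n + δ)·k, i.e. s·k^α = (n + δ)·k.
Since y* = [s/(n + δ)]^(α/(1−α)), we have s/(n + δ) = (y*)^((1−α)/α) = 1.67^1.6316 = 2.3088.
Therefore s = 2.3088 × (n + δ) = 2.3088 × 0.078 = 0.1801.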